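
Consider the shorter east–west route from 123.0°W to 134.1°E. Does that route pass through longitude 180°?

Yes

Naïve |134.1 − -123.0| = 257.1° > 180°, so the shorter arc goes the other way round — across 180°.
Signed shortest Δλ = ((134.1 − -123.0 + 180) mod 360) − 180 = -102.9°.
Going west by 102.9° from -123.0° passes through 180° before reaching +134.1°.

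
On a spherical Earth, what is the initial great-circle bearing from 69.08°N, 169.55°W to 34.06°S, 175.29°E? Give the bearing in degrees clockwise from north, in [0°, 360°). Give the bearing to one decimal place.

Δλ = 175.29 − -169.55 = 344.84°; wrapped into (−180°, 180°]: -15.16°.
θ = atan2( sin Δλ · cos φ₂ , cos φ₁ · sin φ₂ − sin φ₁ · cos φ₂ · cos Δλ )
  = atan2(-0.21665, -0.94689) = -167.112° → normalised to [0°, 360°): 192.888°.

192.9°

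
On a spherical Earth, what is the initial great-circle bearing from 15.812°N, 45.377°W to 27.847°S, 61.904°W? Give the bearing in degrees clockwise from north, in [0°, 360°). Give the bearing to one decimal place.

200.3°

Δλ = -61.904 − -45.377 = -16.527°.
θ = atan2( sin Δλ · cos φ₂ , cos φ₁ · sin φ₂ − sin φ₁ · cos φ₂ · cos Δλ )
  = atan2(-0.25153, -0.68041) = -159.712° → normalised to [0°, 360°): 200.288°.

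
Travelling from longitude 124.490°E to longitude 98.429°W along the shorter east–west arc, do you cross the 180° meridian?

Yes

Naïve |-98.429 − 124.490| = 222.919° > 180°, so the shorter arc goes the other way round — across 180°.
Signed shortest Δλ = ((-98.429 − 124.490 + 180) mod 360) − 180 = 137.081°.
Going east by 137.081° from +124.490° passes through 180° before reaching -98.429°.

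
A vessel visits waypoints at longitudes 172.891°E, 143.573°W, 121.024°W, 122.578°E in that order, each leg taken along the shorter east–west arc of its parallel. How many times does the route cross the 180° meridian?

Leg 1: +172.891° → -143.573°, shortest Δλ = 43.536° (east) — crosses 180°.
Leg 2: -143.573° → -121.024°, shortest Δλ = 22.549° (east) — does not cross 180°.
Leg 3: -121.024° → +122.578°, shortest Δλ = -116.398° (west) — crosses 180°.
Total crossings: 2.

2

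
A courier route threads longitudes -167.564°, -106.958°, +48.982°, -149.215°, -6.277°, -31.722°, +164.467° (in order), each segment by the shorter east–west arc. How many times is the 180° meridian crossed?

2

Leg 1: -167.564° → -106.958°, shortest Δλ = 60.606° (east) — does not cross 180°.
Leg 2: -106.958° → +48.982°, shortest Δλ = 155.94° (east) — does not cross 180°.
Leg 3: +48.982° → -149.215°, shortest Δλ = 161.803° (east) — crosses 180°.
Leg 4: -149.215° → -6.277°, shortest Δλ = 142.938° (east) — does not cross 180°.
Leg 5: -6.277° → -31.722°, shortest Δλ = -25.445° (west) — does not cross 180°.
Leg 6: -31.722° → +164.467°, shortest Δλ = -163.811° (west) — crosses 180°.
Total crossings: 2.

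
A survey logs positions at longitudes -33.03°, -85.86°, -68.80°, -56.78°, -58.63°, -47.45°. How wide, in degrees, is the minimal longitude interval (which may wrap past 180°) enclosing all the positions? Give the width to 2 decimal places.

Sort the longitudes: -85.86°, -68.80°, -58.63°, -56.78°, -47.45°, -33.03°.
Eastward gaps between consecutive values (wrapping around): 17.06°, 10.17°, 1.85°, 9.33°, 14.42°, 307.17°.
Largest gap = 307.17° ⇒ minimal covering band is its complement: 360° − 307.17° = 52.83°.
Band runs from -85.86° eastward to -33.03°.

52.83°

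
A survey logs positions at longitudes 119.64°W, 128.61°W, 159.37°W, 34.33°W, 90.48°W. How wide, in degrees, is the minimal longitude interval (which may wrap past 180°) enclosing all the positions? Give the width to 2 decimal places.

125.04°

Sort the longitudes: -159.37°, -128.61°, -119.64°, -90.48°, -34.33°.
Eastward gaps between consecutive values (wrapping around): 30.76°, 8.97°, 29.16°, 56.15°, 234.96°.
Largest gap = 234.96° ⇒ minimal covering band is its complement: 360° − 234.96° = 125.04°.
Band runs from -159.37° eastward to -34.33°.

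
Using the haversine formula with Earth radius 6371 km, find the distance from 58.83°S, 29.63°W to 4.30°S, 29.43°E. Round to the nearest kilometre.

7868 km

Δλ = 29.43 − -29.63 = 59.06°.
Δφ = -4.30 − -58.83 = 54.53°.
a = sin²(Δφ/2) + cos φ₁ · cos φ₂ · sin²(Δλ/2) = 0.335243.
c = 2·atan2(√a, √(1−a)) = 1.23501 rad → d = 6371·c ≈ 7868.24 km.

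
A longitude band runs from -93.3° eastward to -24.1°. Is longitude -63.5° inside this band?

Band width going east from -93.3° to -24.1°: ((-24.1 − -93.3) mod 360) = 69.2°.
Offset of -63.5° east of the west edge: ((-63.5 − -93.3) mod 360) = 29.8°.
29.8° ≤ 69.2° ⇒ inside.

Yes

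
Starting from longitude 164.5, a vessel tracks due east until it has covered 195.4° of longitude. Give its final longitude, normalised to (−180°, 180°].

-0.1°

Start at +164.5°; shift +195.4° → +359.9°.
+359.9° lies outside (−180°, 180°]; subtract 360° → -0.1°.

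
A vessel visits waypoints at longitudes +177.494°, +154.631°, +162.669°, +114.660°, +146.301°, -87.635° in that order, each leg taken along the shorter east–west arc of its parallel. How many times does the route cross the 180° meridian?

1

Leg 1: +177.494° → +154.631°, shortest Δλ = -22.863° (west) — does not cross 180°.
Leg 2: +154.631° → +162.669°, shortest Δλ = 8.038° (east) — does not cross 180°.
Leg 3: +162.669° → +114.660°, shortest Δλ = -48.009° (west) — does not cross 180°.
Leg 4: +114.660° → +146.301°, shortest Δλ = 31.641° (east) — does not cross 180°.
Leg 5: +146.301° → -87.635°, shortest Δλ = 126.064° (east) — crosses 180°.
Total crossings: 1.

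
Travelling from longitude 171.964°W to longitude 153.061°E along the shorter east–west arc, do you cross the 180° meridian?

Yes

Naïve |153.061 − -171.964| = 325.025° > 180°, so the shorter arc goes the other way round — across 180°.
Signed shortest Δλ = ((153.061 − -171.964 + 180) mod 360) − 180 = -34.975°.
Going west by 34.975° from -171.964° passes through 180° before reaching +153.061°.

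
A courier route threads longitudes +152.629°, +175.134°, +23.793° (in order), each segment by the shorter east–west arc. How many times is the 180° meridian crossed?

Leg 1: +152.629° → +175.134°, shortest Δλ = 22.505° (east) — does not cross 180°.
Leg 2: +175.134° → +23.793°, shortest Δλ = -151.341° (west) — does not cross 180°.
Total crossings: 0.

0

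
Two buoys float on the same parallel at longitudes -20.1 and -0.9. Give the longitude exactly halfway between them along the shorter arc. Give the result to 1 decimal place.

Signed shortest Δλ from -20.1° to -0.9° is +19.2°.
Midpoint longitude = -20.1° + (+19.2°)/2 = -20.1° + 9.6° = -10.5°.

-10.5°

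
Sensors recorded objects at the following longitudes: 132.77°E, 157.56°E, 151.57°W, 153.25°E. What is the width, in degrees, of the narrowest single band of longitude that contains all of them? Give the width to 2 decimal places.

75.66°

Sort the longitudes: -151.57°, +132.77°, +153.25°, +157.56°.
Eastward gaps between consecutive values (wrapping around): 284.34°, 20.48°, 4.31°, 50.87°.
Largest gap = 284.34° ⇒ minimal covering band is its complement: 360° − 284.34° = 75.66°.
Band runs from +132.77° eastward to -151.57°, crossing the antimeridian.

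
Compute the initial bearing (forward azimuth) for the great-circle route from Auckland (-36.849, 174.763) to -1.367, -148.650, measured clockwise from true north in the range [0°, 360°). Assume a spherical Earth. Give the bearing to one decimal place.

Δλ = -148.650 − 174.763 = -323.413°; wrapped into (−180°, 180°]: 36.587°.
θ = atan2( sin Δλ · cos φ₂ , cos φ₁ · sin φ₂ − sin φ₁ · cos φ₂ · cos Δλ )
  = atan2(0.59587, 0.46231) = 52.194° → normalised to [0°, 360°): 52.194°.

52.2°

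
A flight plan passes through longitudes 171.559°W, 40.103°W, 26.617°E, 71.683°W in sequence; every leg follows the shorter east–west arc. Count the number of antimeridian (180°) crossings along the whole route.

Leg 1: -171.559° → -40.103°, shortest Δλ = 131.456° (east) — does not cross 180°.
Leg 2: -40.103° → +26.617°, shortest Δλ = 66.72° (east) — does not cross 180°.
Leg 3: +26.617° → -71.683°, shortest Δλ = -98.3° (west) — does not cross 180°.
Total crossings: 0.

0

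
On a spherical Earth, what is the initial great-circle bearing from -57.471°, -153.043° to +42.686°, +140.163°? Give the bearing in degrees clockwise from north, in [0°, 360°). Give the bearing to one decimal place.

312.0°

Δλ = 140.163 − -153.043 = 293.206°; wrapped into (−180°, 180°]: -66.794°.
θ = atan2( sin Δλ · cos φ₂ , cos φ₁ · sin φ₂ − sin φ₁ · cos φ₂ · cos Δλ )
  = atan2(-0.67561, 0.60878) = -47.979° → normalised to [0°, 360°): 312.021°.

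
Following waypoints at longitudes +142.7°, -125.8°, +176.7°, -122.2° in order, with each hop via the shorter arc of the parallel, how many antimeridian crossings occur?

3

Leg 1: +142.7° → -125.8°, shortest Δλ = 91.5° (east) — crosses 180°.
Leg 2: -125.8° → +176.7°, shortest Δλ = -57.5° (west) — crosses 180°.
Leg 3: +176.7° → -122.2°, shortest Δλ = 61.1° (east) — crosses 180°.
Total crossings: 3.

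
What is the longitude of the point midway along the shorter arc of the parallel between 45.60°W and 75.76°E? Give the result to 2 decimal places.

Signed shortest Δλ from -45.60° to +75.76° is +121.36°.
Midpoint longitude = -45.60° + (+121.36°)/2 = -45.60° + 60.68° = +15.08°.

15.08°E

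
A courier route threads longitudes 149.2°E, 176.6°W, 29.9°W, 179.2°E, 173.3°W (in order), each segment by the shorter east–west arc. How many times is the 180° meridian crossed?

Leg 1: +149.2° → -176.6°, shortest Δλ = 34.2° (east) — crosses 180°.
Leg 2: -176.6° → -29.9°, shortest Δλ = 146.7° (east) — does not cross 180°.
Leg 3: -29.9° → +179.2°, shortest Δλ = -150.9° (west) — crosses 180°.
Leg 4: +179.2° → -173.3°, shortest Δλ = 7.5° (east) — crosses 180°.
Total crossings: 3.

3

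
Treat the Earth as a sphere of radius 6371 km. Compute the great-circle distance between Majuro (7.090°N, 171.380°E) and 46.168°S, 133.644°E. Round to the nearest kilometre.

7002 km

Δλ = 133.644 − 171.380 = -37.736°.
Δφ = -46.168 − 7.090 = -53.258°.
a = sin²(Δφ/2) + cos φ₁ · cos φ₂ · sin²(Δλ/2) = 0.272767.
c = 2·atan2(√a, √(1−a)) = 1.09902 rad → d = 6371·c ≈ 7001.87 km.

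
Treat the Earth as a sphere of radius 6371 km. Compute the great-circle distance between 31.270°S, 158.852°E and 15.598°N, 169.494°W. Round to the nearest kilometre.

6211 km

Δλ = -169.494 − 158.852 = -328.346°; wrapped into (−180°, 180°]: 31.654°.
Δφ = 15.598 − -31.270 = 46.868°.
a = sin²(Δφ/2) + cos φ₁ · cos φ₂ · sin²(Δλ/2) = 0.219396.
c = 2·atan2(√a, √(1−a)) = 0.97495 rad → d = 6371·c ≈ 6211.41 km.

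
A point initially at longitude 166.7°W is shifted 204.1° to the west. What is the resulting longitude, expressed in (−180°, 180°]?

10.8°W

Start at -166.7°; shift −204.1° → -370.8°.
-370.8° lies outside (−180°, 180°]; add 360° → -10.8°.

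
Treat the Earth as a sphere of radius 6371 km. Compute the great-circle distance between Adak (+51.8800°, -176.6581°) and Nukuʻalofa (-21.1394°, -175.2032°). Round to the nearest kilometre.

Δλ = -175.2032 − -176.6581 = 1.4549°.
Δφ = -21.1394 − 51.8800 = -73.0194°.
a = sin²(Δφ/2) + cos φ₁ · cos φ₂ · sin²(Δλ/2) = 0.354069.
c = 2·atan2(√a, √(1−a)) = 1.27462 rad → d = 6371·c ≈ 8120.62 km.

8121 km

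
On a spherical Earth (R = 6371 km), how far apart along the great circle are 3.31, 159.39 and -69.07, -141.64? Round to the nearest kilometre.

Δλ = -141.64 − 159.39 = -301.03°; wrapped into (−180°, 180°]: 58.97°.
Δφ = -69.07 − 3.31 = -72.38°.
a = sin²(Δφ/2) + cos φ₁ · cos φ₂ · sin²(Δλ/2) = 0.435045.
c = 2·atan2(√a, √(1−a)) = 1.44052 rad → d = 6371·c ≈ 9177.54 km.

9178 km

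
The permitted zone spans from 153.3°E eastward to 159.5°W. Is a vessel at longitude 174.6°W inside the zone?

Yes

Band width going east from +153.3° to -159.5°: ((-159.5 − 153.3) mod 360) = 47.2°.
Offset of -174.6° east of the west edge: ((-174.6 − 153.3) mod 360) = 32.1°.
32.1° ≤ 47.2° ⇒ inside.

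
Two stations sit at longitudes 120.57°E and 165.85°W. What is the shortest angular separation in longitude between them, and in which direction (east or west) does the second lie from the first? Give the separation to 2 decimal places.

Raw difference: -165.85 − 120.57 = -286.42°.
Normalise into (−180°, 180°]: -286.42° + 360° = 73.58°.
Positive ⇒ the second point lies to the east; separation 73.58°.

73.58° east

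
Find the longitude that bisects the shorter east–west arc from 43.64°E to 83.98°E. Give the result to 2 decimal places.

Signed shortest Δλ from +43.64° to +83.98° is +40.34°.
Midpoint longitude = +43.64° + (+40.34°)/2 = +43.64° + 20.17° = +63.81°.

63.81°E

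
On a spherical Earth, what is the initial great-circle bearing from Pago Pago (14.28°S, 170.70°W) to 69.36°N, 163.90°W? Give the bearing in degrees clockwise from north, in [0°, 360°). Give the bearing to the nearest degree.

2°

Δλ = -163.90 − -170.70 = 6.80°.
θ = atan2( sin Δλ · cos φ₂ , cos φ₁ · sin φ₂ − sin φ₁ · cos φ₂ · cos Δλ )
  = atan2(0.04174, 0.99323) = 2.406° → normalised to [0°, 360°): 2.406°.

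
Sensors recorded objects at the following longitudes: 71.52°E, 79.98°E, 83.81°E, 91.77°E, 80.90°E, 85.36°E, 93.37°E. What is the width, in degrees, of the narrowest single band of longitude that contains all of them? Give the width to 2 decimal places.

21.85°

Sort the longitudes: +71.52°, +79.98°, +80.90°, +83.81°, +85.36°, +91.77°, +93.37°.
Eastward gaps between consecutive values (wrapping around): 8.46°, 0.92°, 2.91°, 1.55°, 6.41°, 1.60°, 338.15°.
Largest gap = 338.15° ⇒ minimal covering band is its complement: 360° − 338.15° = 21.85°.
Band runs from +71.52° eastward to +93.37°.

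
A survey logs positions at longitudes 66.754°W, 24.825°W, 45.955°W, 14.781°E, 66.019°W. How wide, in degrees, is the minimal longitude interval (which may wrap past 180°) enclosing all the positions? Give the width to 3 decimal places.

Sort the longitudes: -66.754°, -66.019°, -45.955°, -24.825°, +14.781°.
Eastward gaps between consecutive values (wrapping around): 0.735°, 20.064°, 21.130°, 39.606°, 278.465°.
Largest gap = 278.465° ⇒ minimal covering band is its complement: 360° − 278.465° = 81.535°.
Band runs from -66.754° eastward to +14.781°.

81.535°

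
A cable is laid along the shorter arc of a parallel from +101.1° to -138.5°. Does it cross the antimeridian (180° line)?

Yes

Naïve |-138.5 − 101.1| = 239.6° > 180°, so the shorter arc goes the other way round — across 180°.
Signed shortest Δλ = ((-138.5 − 101.1 + 180) mod 360) − 180 = 120.4°.
Going east by 120.4° from +101.1° passes through 180° before reaching -138.5°.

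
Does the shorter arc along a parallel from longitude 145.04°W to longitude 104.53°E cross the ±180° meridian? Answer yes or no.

Yes

Naïve |104.53 − -145.04| = 249.57° > 180°, so the shorter arc goes the other way round — across 180°.
Signed shortest Δλ = ((104.53 − -145.04 + 180) mod 360) − 180 = -110.43°.
Going west by 110.43° from -145.04° passes through 180° before reaching +104.53°.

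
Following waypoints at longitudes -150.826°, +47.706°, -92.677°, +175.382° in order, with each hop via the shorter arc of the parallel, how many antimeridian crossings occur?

2

Leg 1: -150.826° → +47.706°, shortest Δλ = -161.468° (west) — crosses 180°.
Leg 2: +47.706° → -92.677°, shortest Δλ = -140.383° (west) — does not cross 180°.
Leg 3: -92.677° → +175.382°, shortest Δλ = -91.941° (west) — crosses 180°.
Total crossings: 2.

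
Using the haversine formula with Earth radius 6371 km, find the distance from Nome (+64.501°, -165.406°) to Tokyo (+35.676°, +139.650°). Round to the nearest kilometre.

4820 km

Δλ = 139.650 − -165.406 = 305.056°; wrapped into (−180°, 180°]: -54.944°.
Δφ = 35.676 − 64.501 = -28.825°.
a = sin²(Δφ/2) + cos φ₁ · cos φ₂ · sin²(Δλ/2) = 0.136373.
c = 2·atan2(√a, √(1−a)) = 0.75648 rad → d = 6371·c ≈ 4819.55 km.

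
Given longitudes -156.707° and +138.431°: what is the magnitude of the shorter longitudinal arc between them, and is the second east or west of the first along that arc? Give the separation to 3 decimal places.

64.862° west

Raw difference: 138.431 − -156.707 = 295.138°.
Normalise into (−180°, 180°]: 295.138° − 360° = -64.862°.
Negative ⇒ the second point lies to the west; separation 64.862°.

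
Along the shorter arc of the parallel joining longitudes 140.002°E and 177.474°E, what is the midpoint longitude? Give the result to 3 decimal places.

Signed shortest Δλ from +140.002° to +177.474° is +37.472°.
Midpoint longitude = +140.002° + (+37.472°)/2 = +140.002° + 18.736° = +158.738°.

158.738°E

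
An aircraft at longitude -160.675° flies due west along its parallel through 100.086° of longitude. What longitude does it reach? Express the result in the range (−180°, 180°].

+99.239°

Start at -160.675°; shift −100.086° → -260.761°.
-260.761° lies outside (−180°, 180°]; add 360° → +99.239°.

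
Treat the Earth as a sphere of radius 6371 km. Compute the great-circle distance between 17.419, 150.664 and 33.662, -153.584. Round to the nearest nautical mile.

Δλ = -153.584 − 150.664 = -304.248°; wrapped into (−180°, 180°]: 55.752°.
Δφ = 33.662 − 17.419 = 16.243°.
a = sin²(Δφ/2) + cos φ₁ · cos φ₂ · sin²(Δλ/2) = 0.193569.
c = 2·atan2(√a, √(1−a)) = 0.91112 rad → d = 6371·c ≈ 5804.74 km ≈ 3134.31 nmi.

3134 nmi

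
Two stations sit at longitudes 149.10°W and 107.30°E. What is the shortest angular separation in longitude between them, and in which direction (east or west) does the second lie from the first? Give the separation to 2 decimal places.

103.60° west

Raw difference: 107.30 − -149.10 = 256.4°.
Normalise into (−180°, 180°]: 256.4° − 360° = -103.6°.
Negative ⇒ the second point lies to the west; separation 103.60°.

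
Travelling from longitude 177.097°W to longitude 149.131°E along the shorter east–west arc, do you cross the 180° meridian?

Yes

Naïve |149.131 − -177.097| = 326.228° > 180°, so the shorter arc goes the other way round — across 180°.
Signed shortest Δλ = ((149.131 − -177.097 + 180) mod 360) − 180 = -33.772°.
Going west by 33.772° from -177.097° passes through 180° before reaching +149.131°.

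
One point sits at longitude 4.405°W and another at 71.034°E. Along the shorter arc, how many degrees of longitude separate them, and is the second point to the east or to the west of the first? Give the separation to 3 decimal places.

Raw difference: 71.034 − -4.405 = 75.439°.
Normalise into (−180°, 180°]: 75.439° stays 75.439°.
Positive ⇒ the second point lies to the east; separation 75.439°.

75.439° east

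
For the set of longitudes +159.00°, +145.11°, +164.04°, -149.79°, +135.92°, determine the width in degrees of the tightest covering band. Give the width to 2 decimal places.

Sort the longitudes: -149.79°, +135.92°, +145.11°, +159.00°, +164.04°.
Eastward gaps between consecutive values (wrapping around): 285.71°, 9.19°, 13.89°, 5.04°, 46.17°.
Largest gap = 285.71° ⇒ minimal covering band is its complement: 360° − 285.71° = 74.29°.
Band runs from +135.92° eastward to -149.79°, crossing the antimeridian.

74.29°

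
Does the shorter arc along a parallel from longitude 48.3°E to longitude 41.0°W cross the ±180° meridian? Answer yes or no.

No

Signed shortest Δλ = ((-41.0 − 48.3 + 180) mod 360) − 180 = -89.3°.
Going west by 89.3° from +48.3° reaches -41.0° without touching 180°.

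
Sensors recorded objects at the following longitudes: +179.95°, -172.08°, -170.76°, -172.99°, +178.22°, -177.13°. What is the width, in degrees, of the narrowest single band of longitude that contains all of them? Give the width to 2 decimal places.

11.02°

Sort the longitudes: -177.13°, -172.99°, -172.08°, -170.76°, +178.22°, +179.95°.
Eastward gaps between consecutive values (wrapping around): 4.14°, 0.91°, 1.32°, 348.98°, 1.73°, 2.92°.
Largest gap = 348.98° ⇒ minimal covering band is its complement: 360° − 348.98° = 11.02°.
Band runs from +178.22° eastward to -170.76°, crossing the antimeridian.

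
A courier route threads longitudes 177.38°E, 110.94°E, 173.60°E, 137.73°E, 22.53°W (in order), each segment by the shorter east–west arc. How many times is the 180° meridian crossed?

0

Leg 1: +177.38° → +110.94°, shortest Δλ = -66.44° (west) — does not cross 180°.
Leg 2: +110.94° → +173.60°, shortest Δλ = 62.66° (east) — does not cross 180°.
Leg 3: +173.60° → +137.73°, shortest Δλ = -35.87° (west) — does not cross 180°.
Leg 4: +137.73° → -22.53°, shortest Δλ = -160.26° (west) — does not cross 180°.
Total crossings: 0.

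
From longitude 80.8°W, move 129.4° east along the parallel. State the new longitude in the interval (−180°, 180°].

Start at -80.8°; shift +129.4° → +48.6°.
+48.6° already lies in (−180°, 180°].

48.6°E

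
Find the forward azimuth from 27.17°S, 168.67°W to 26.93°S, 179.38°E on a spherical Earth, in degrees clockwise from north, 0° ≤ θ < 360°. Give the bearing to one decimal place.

Δλ = 179.38 − -168.67 = 348.05°; wrapped into (−180°, 180°]: -11.95°.
θ = atan2( sin Δλ · cos φ₂ , cos φ₁ · sin φ₂ − sin φ₁ · cos φ₂ · cos Δλ )
  = atan2(-0.18460, -0.00463) = -91.438° → normalised to [0°, 360°): 268.562°.

268.6°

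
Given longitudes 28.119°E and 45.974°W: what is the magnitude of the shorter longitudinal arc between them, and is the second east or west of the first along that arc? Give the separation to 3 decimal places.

Raw difference: -45.974 − 28.119 = -74.093°.
Normalise into (−180°, 180°]: -74.093° stays -74.093°.
Negative ⇒ the second point lies to the west; separation 74.093°.

74.093° west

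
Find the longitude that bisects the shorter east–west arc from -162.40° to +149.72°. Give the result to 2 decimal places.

Signed shortest Δλ from -162.40° to +149.72° is -47.88°.
Midpoint longitude = -162.40° + (-47.88°)/2 = -162.40° − 23.94° = -186.34°.
Normalise into (−180°, 180°]: +173.66°.
(The naïve average (-162.40 + +149.72)/2 = -6.34° is on the wrong side of the globe.)

+173.66°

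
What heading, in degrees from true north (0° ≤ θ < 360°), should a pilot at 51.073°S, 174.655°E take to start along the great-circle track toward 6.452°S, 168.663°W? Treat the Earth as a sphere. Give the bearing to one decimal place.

Δλ = -168.663 − 174.655 = -343.318°; wrapped into (−180°, 180°]: 16.682°.
θ = atan2( sin Δλ · cos φ₂ , cos φ₁ · sin φ₂ − sin φ₁ · cos φ₂ · cos Δλ )
  = atan2(0.28524, 0.66988) = 23.065° → normalised to [0°, 360°): 23.065°.

23.1°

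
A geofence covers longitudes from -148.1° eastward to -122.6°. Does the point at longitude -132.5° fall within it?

Band width going east from -148.1° to -122.6°: ((-122.6 − -148.1) mod 360) = 25.5°.
Offset of -132.5° east of the west edge: ((-132.5 − -148.1) mod 360) = 15.6°.
15.6° ≤ 25.5° ⇒ inside.

Yes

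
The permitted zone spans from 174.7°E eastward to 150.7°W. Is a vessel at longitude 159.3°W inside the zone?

Band width going east from +174.7° to -150.7°: ((-150.7 − 174.7) mod 360) = 34.6°.
Offset of -159.3° east of the west edge: ((-159.3 − 174.7) mod 360) = 26.0°.
26.0° ≤ 34.6° ⇒ inside.

Yes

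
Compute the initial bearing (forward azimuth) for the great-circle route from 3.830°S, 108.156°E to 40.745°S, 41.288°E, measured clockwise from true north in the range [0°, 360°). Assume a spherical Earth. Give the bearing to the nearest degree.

Δλ = 41.288 − 108.156 = -66.868°.
θ = atan2( sin Δλ · cos φ₂ , cos φ₁ · sin φ₂ − sin φ₁ · cos φ₂ · cos Δλ )
  = atan2(-0.69671, -0.63136) = -132.183° → normalised to [0°, 360°): 227.817°.

228°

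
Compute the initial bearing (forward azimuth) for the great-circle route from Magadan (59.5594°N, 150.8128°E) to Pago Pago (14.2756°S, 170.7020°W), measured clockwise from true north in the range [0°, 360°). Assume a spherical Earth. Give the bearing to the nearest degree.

Δλ = -170.7020 − 150.8128 = -321.5148°; wrapped into (−180°, 180°]: 38.4852°.
θ = atan2( sin Δλ · cos φ₂ , cos φ₁ · sin φ₂ − sin φ₁ · cos φ₂ · cos Δλ )
  = atan2(0.60310, -0.77896) = 142.252° → normalised to [0°, 360°): 142.252°.

142°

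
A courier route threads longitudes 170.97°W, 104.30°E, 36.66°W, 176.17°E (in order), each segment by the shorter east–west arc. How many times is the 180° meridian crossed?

2

Leg 1: -170.97° → +104.30°, shortest Δλ = -84.73° (west) — crosses 180°.
Leg 2: +104.30° → -36.66°, shortest Δλ = -140.96° (west) — does not cross 180°.
Leg 3: -36.66° → +176.17°, shortest Δλ = -147.17° (west) — crosses 180°.
Total crossings: 2.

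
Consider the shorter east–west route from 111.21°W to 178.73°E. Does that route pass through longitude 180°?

Naïve |178.73 − -111.21| = 289.94° > 180°, so the shorter arc goes the other way round — across 180°.
Signed shortest Δλ = ((178.73 − -111.21 + 180) mod 360) − 180 = -70.06°.
Going west by 70.06° from -111.21° passes through 180° before reaching +178.73°.

Yes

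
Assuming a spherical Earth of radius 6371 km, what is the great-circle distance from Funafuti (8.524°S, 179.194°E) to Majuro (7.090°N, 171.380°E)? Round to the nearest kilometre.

Δλ = 171.380 − 179.194 = -7.814°.
Δφ = 7.090 − -8.524 = 15.614°.
a = sin²(Δφ/2) + cos φ₁ · cos φ₂ · sin²(Δλ/2) = 0.023008.
c = 2·atan2(√a, √(1−a)) = 0.30454 rad → d = 6371·c ≈ 1940.24 km.

1940 km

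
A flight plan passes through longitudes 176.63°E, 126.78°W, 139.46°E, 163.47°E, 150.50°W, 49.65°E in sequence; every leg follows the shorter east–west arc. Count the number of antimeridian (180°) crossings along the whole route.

4

Leg 1: +176.63° → -126.78°, shortest Δλ = 56.59° (east) — crosses 180°.
Leg 2: -126.78° → +139.46°, shortest Δλ = -93.76° (west) — crosses 180°.
Leg 3: +139.46° → +163.47°, shortest Δλ = 24.01° (east) — does not cross 180°.
Leg 4: +163.47° → -150.50°, shortest Δλ = 46.03° (east) — crosses 180°.
Leg 5: -150.50° → +49.65°, shortest Δλ = -159.85° (west) — crosses 180°.
Total crossings: 4.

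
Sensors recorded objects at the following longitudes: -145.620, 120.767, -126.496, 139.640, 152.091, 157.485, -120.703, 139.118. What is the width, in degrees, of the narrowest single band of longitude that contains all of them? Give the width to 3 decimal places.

Sort the longitudes: -145.620°, -126.496°, -120.703°, +120.767°, +139.118°, +139.640°, +152.091°, +157.485°.
Eastward gaps between consecutive values (wrapping around): 19.124°, 5.793°, 241.470°, 18.351°, 0.522°, 12.451°, 5.394°, 56.895°.
Largest gap = 241.470° ⇒ minimal covering band is its complement: 360° − 241.470° = 118.530°.
Band runs from +120.767° eastward to -120.703°, crossing the antimeridian.

118.530°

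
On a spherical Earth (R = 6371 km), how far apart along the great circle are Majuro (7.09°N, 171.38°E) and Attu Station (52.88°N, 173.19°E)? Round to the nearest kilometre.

Δλ = 173.19 − 171.38 = 1.81°.
Δφ = 52.88 − 7.09 = 45.79°.
a = sin²(Δφ/2) + cos φ₁ · cos φ₂ · sin²(Δλ/2) = 0.151504.
c = 2·atan2(√a, √(1−a)) = 0.79960 rad → d = 6371·c ≈ 5094.27 km.

5094 km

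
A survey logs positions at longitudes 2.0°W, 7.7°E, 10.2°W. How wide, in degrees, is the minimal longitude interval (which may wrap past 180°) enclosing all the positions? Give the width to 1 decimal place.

17.9°

Sort the longitudes: -10.2°, -2.0°, +7.7°.
Eastward gaps between consecutive values (wrapping around): 8.2°, 9.7°, 342.1°.
Largest gap = 342.1° ⇒ minimal covering band is its complement: 360° − 342.1° = 17.9°.
Band runs from -10.2° eastward to +7.7°.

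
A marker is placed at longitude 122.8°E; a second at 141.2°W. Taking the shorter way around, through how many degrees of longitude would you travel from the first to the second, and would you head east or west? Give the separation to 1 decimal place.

Raw difference: -141.2 − 122.8 = -264.0°.
Normalise into (−180°, 180°]: -264.0° + 360° = 96.0°.
Positive ⇒ the second point lies to the east; separation 96.0°.

96.0° east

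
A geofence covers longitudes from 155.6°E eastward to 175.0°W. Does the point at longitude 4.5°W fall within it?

Band width going east from +155.6° to -175.0°: ((-175.0 − 155.6) mod 360) = 29.4°.
Offset of -4.5° east of the west edge: ((-4.5 − 155.6) mod 360) = 199.9°.
199.9° > 29.4° ⇒ outside.

No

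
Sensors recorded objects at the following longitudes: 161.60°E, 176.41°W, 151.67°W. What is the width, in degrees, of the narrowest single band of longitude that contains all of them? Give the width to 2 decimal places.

46.73°

Sort the longitudes: -176.41°, -151.67°, +161.60°.
Eastward gaps between consecutive values (wrapping around): 24.74°, 313.27°, 21.99°.
Largest gap = 313.27° ⇒ minimal covering band is its complement: 360° − 313.27° = 46.73°.
Band runs from +161.60° eastward to -151.67°, crossing the antimeridian.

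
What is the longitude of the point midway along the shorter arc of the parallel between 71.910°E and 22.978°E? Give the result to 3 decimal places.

Signed shortest Δλ from +71.910° to +22.978° is -48.932°.
Midpoint longitude = +71.910° + (-48.932°)/2 = +71.910° − 24.466° = +47.444°.

47.444°E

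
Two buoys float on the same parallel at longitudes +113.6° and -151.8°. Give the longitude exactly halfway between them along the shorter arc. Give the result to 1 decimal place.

Signed shortest Δλ from +113.6° to -151.8° is +94.6°.
Midpoint longitude = +113.6° + (+94.6°)/2 = +113.6° + 47.3° = +160.9°.
(The naïve average (+113.6 + -151.8)/2 = -19.1° is on the wrong side of the globe.)

+160.9°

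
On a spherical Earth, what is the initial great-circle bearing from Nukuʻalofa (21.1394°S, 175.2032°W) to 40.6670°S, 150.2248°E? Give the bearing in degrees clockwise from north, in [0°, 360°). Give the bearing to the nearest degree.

228°

Δλ = 150.2248 − -175.2032 = 325.4280°; wrapped into (−180°, 180°]: -34.5720°.
θ = atan2( sin Δλ · cos φ₂ , cos φ₁ · sin φ₂ − sin φ₁ · cos φ₂ · cos Δλ )
  = atan2(-0.43041, -0.38257) = -131.632° → normalised to [0°, 360°): 228.368°.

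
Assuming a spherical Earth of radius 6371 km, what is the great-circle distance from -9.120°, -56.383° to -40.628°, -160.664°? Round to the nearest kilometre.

Δλ = -160.664 − -56.383 = -104.281°.
Δφ = -40.628 − -9.120 = -31.508°.
a = sin²(Δφ/2) + cos φ₁ · cos φ₂ · sin²(Δλ/2) = 0.540821.
c = 2·atan2(√a, √(1−a)) = 1.65253 rad → d = 6371·c ≈ 10528.26 km.

10528 km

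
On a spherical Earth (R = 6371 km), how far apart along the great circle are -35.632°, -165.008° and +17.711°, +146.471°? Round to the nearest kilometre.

Δλ = 146.471 − -165.008 = 311.479°; wrapped into (−180°, 180°]: -48.521°.
Δφ = 17.711 − -35.632 = 53.343°.
a = sin²(Δφ/2) + cos φ₁ · cos φ₂ · sin²(Δλ/2) = 0.332203.
c = 2·atan2(√a, √(1−a)) = 1.22856 rad → d = 6371·c ≈ 7827.16 km.

7827 km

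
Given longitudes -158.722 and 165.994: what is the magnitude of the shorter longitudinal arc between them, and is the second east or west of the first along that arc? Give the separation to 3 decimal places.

35.284° west

Raw difference: 165.994 − -158.722 = 324.716°.
Normalise into (−180°, 180°]: 324.716° − 360° = -35.284°.
Negative ⇒ the second point lies to the west; separation 35.284°.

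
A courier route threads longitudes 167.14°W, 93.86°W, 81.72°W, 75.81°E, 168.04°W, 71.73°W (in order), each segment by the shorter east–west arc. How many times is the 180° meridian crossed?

Leg 1: -167.14° → -93.86°, shortest Δλ = 73.28° (east) — does not cross 180°.
Leg 2: -93.86° → -81.72°, shortest Δλ = 12.14° (east) — does not cross 180°.
Leg 3: -81.72° → +75.81°, shortest Δλ = 157.53° (east) — does not cross 180°.
Leg 4: +75.81° → -168.04°, shortest Δλ = 116.15° (east) — crosses 180°.
Leg 5: -168.04° → -71.73°, shortest Δλ = 96.31° (east) — does not cross 180°.
Total crossings: 1.

1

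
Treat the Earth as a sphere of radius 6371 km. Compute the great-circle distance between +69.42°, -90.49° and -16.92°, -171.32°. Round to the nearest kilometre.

Δλ = -171.32 − -90.49 = -80.83°.
Δφ = -16.92 − 69.42 = -86.34°.
a = sin²(Δφ/2) + cos φ₁ · cos φ₂ · sin²(Δλ/2) = 0.609434.
c = 2·atan2(√a, √(1−a)) = 1.79145 rad → d = 6371·c ≈ 11413.34 km.

11413 km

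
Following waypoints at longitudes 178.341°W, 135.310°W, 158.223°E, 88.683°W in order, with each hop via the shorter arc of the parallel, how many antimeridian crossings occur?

2

Leg 1: -178.341° → -135.310°, shortest Δλ = 43.031° (east) — does not cross 180°.
Leg 2: -135.310° → +158.223°, shortest Δλ = -66.467° (west) — crosses 180°.
Leg 3: +158.223° → -88.683°, shortest Δλ = 113.094° (east) — crosses 180°.
Total crossings: 2.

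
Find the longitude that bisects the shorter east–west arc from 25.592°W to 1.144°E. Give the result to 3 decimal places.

Signed shortest Δλ from -25.592° to +1.144° is +26.736°.
Midpoint longitude = -25.592° + (+26.736°)/2 = -25.592° + 13.368° = -12.224°.

12.224°W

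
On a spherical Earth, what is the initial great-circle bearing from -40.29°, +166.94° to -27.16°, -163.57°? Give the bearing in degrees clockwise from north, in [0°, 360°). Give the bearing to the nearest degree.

71°

Δλ = -163.57 − 166.94 = -330.51°; wrapped into (−180°, 180°]: 29.49°.
θ = atan2( sin Δλ · cos φ₂ , cos φ₁ · sin φ₂ − sin φ₁ · cos φ₂ · cos Δλ )
  = atan2(0.43799, 0.15262) = 70.789° → normalised to [0°, 360°): 70.789°.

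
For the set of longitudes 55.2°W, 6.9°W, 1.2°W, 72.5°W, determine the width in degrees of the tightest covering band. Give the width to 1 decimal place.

71.3°

Sort the longitudes: -72.5°, -55.2°, -6.9°, -1.2°.
Eastward gaps between consecutive values (wrapping around): 17.3°, 48.3°, 5.7°, 288.7°.
Largest gap = 288.7° ⇒ minimal covering band is its complement: 360° − 288.7° = 71.3°.
Band runs from -72.5° eastward to -1.2°.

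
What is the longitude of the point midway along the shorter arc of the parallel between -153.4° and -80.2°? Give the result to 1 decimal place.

-116.8°

Signed shortest Δλ from -153.4° to -80.2° is +73.2°.
Midpoint longitude = -153.4° + (+73.2°)/2 = -153.4° + 36.6° = -116.8°.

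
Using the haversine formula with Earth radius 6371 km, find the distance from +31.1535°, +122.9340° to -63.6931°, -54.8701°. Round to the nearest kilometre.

Δλ = -54.8701 − 122.9340 = -177.8041°.
Δφ = -63.6931 − 31.1535 = -94.8466°.
a = sin²(Δφ/2) + cos φ₁ · cos φ₂ · sin²(Δλ/2) = 0.921371.
c = 2·atan2(√a, √(1−a)) = 2.57315 rad → d = 6371·c ≈ 16393.55 km.

16394 km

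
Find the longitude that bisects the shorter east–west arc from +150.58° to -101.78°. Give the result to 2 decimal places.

Signed shortest Δλ from +150.58° to -101.78° is +107.64°.
Midpoint longitude = +150.58° + (+107.64°)/2 = +150.58° + 53.82° = +204.40°.
Normalise into (−180°, 180°]: -155.60°.
(The naïve average (+150.58 + -101.78)/2 = 24.4° is on the wrong side of the globe.)

-155.60°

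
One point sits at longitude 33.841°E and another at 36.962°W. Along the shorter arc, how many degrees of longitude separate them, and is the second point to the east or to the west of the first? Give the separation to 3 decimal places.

70.803° west

Raw difference: -36.962 − 33.841 = -70.803°.
Normalise into (−180°, 180°]: -70.803° stays -70.803°.
Negative ⇒ the second point lies to the west; separation 70.803°.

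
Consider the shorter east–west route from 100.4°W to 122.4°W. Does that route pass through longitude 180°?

No

Signed shortest Δλ = ((-122.4 − -100.4 + 180) mod 360) − 180 = -22.0°.
Going west by 22.0° from -100.4° reaches -122.4° without touching 180°.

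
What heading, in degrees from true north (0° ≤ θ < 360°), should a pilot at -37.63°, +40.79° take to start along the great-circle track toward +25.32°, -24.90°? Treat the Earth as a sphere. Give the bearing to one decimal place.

304.5°

Δλ = -24.90 − 40.79 = -65.69°.
θ = atan2( sin Δλ · cos φ₂ , cos φ₁ · sin φ₂ − sin φ₁ · cos φ₂ · cos Δλ )
  = atan2(-0.82378, 0.56591) = -55.512° → normalised to [0°, 360°): 304.488°.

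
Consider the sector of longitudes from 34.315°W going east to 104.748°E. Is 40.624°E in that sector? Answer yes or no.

Yes

Band width going east from -34.315° to +104.748°: ((104.748 − -34.315) mod 360) = 139.063°.
Offset of +40.624° east of the west edge: ((40.624 − -34.315) mod 360) = 74.939°.
74.939° ≤ 139.063° ⇒ inside.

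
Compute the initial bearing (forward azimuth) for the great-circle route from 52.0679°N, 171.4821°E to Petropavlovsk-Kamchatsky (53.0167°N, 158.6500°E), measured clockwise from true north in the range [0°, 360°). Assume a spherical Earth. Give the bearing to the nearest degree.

Δλ = 158.6500 − 171.4821 = -12.8321°.
θ = atan2( sin Δλ · cos φ₂ , cos φ₁ · sin φ₂ − sin φ₁ · cos φ₂ · cos Δλ )
  = atan2(-0.13361, 0.02841) = -77.996° → normalised to [0°, 360°): 282.004°.

282°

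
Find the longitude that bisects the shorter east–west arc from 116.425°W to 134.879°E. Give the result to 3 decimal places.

170.773°W

Signed shortest Δλ from -116.425° to +134.879° is -108.696°.
Midpoint longitude = -116.425° + (-108.696°)/2 = -116.425° − 54.348° = -170.773°.
(The naïve average (-116.425 + +134.879)/2 = 9.227° is on the wrong side of the globe.)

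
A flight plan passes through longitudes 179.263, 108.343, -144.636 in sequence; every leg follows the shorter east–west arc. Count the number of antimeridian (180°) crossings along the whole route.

1

Leg 1: +179.263° → +108.343°, shortest Δλ = -70.92° (west) — does not cross 180°.
Leg 2: +108.343° → -144.636°, shortest Δλ = 107.021° (east) — crosses 180°.
Total crossings: 1.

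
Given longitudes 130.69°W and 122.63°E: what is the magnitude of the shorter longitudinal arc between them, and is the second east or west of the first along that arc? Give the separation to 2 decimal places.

106.68° west

Raw difference: 122.63 − -130.69 = 253.32°.
Normalise into (−180°, 180°]: 253.32° − 360° = -106.68°.
Negative ⇒ the second point lies to the west; separation 106.68°.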